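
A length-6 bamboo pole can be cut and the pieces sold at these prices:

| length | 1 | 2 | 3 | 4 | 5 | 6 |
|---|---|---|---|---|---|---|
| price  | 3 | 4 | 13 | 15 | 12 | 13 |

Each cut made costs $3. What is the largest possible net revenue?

Consider every possible first cut. v[k] is the best of p[i]+v[k−i] over all sellable i≤k, charging 3 whenever i<k.
v[1] = 3
v[2] = 4
v[3] = 13
v[4] = 15
v[5] = 15  (first piece 1, then v[4]=15)
v[6] = 23  (first piece 3, then v[3]=13)
One optimal plan: pieces 3 + 3 (1 cut) → $26 − $3 = $23.

23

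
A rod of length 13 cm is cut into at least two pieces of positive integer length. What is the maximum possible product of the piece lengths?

108

Fill f[k] for k=2..13: at each k try every first piece i and multiply by the better of (k−i) uncut or f[k−i].
Small cases: f[2]=1, f[3]=2, f[4]=4, f[5]=6, f[6]=9, f[7]=12.
f[8] = max(1×12, 2×9, 3×6, …, 6×2, 7×1) = 18
f[9] = max(1×18, 2×12, 3×9, …, 7×2, 8×1) = 27
f[10] = max(1×27, 2×18, 3×12, …, 8×2, 9×1) = 36
f[11] = max(1×36, 2×27, 3×18, …, 9×2, 10×1) = 54
f[12] = max(1×54, 2×36, 3×27, …, 10×2, 11×1) = 81
f[13] = max(1×81, 2×54, 3×36, …, 11×2, 12×1) = 108
One optimal split: 3 + 3 + 3 + 2 + 2; product 3×3×3×2×2 = 108.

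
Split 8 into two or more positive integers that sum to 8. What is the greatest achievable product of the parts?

Define m[k] = max over 1≤i<k of i · max(k−i, m[k−i]); the inner max lets the remainder stay uncut if that's better.
m[2] = 1*max(1,0) = 1*1 = 1
m[3] = 1*max(2,1) = 1*2 = 2
m[4] = 2*max(2,1) = 2*2 = 4
m[5] = 2*max(3,2) = 2*3 = 6
m[6] = 3*max(3,2) = 3*3 = 9
m[7] = 2*max(5,6) = 2*6 = 12
m[8] = 2*max(6,9) = 2*9 = 18
One optimal split: 3 + 3 + 2; product 3*3*2 = 18.

18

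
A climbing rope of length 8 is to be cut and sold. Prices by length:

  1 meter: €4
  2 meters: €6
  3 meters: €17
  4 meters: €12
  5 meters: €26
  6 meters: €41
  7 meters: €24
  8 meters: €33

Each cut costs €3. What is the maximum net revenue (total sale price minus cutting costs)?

Consider every possible first cut. v[k] is the best of p[i]+v[k−i] over all sellable i≤k, charging 3 whenever i<k.
v[1] = 4
v[2] = 6
v[3] = 17
v[4] = 18  (first piece 1, then v[3]=17)
v[5] = 26
v[6] = 41
v[7] = 42  (first piece 1, then v[6]=41)
v[8] = 44  (first piece 2, then v[6]=41)
One optimal plan: pieces 6 + 2 (1 cut) → €47 − €3 = €44.

44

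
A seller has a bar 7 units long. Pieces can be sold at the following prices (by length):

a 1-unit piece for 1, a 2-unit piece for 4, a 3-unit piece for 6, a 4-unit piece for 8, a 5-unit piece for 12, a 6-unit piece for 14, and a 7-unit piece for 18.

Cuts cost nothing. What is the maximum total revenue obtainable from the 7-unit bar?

18

Let best[k] be the best obtainable value from length k. For each k, try every first piece i and keep the best of price[i] + best[k−i].
best[1] = 1
best[2] = max(1+1, 4+0) = 4
best[3] = max(1+4, 4+1, 6+0) = 6
best[4] = max(1+6, 4+4, 6+1, 8+0) = 8
best[5] = max(1+8, 4+6, 6+4, 8+1, 12+0) = 12
best[6] = max(1+12, 4+8, 6+6, 8+4, 12+1, 14+0) = 14
best[7] = max(1+14, 4+12, 6+8, …, 14+1, 18+0) = 18
Best is to sell the whole 7-unit piece uncut for 18.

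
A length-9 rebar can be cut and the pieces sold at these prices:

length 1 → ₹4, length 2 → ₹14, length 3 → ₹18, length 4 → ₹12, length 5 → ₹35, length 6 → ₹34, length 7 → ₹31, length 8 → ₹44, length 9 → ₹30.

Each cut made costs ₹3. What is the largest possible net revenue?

57

Consider every possible first cut. net[k] is the best of p[i]+net[k−i] over all sellable i≤k, charging 3 whenever i<k.
net[1] = 4
net[2] = 14
net[3] = 18
net[4] = 25  (first piece 2, then net[2]=14)
net[5] = 35
net[6] = 36  (first piece 1, then net[5]=35)
net[7] = 46  (first piece 2, then net[5]=35)
net[8] = 50  (first piece 3, then net[5]=35)
net[9] = 57  (first piece 2, then net[7]=46)
One optimal plan: pieces 5 + 2 + 2 (2 cuts) → ₹63 − ₹6 = ₹57.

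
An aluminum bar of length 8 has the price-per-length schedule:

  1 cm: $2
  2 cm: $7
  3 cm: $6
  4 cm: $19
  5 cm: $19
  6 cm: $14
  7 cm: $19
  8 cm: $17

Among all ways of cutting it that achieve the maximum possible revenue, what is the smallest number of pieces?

2

Consider every possible first cut. r[k] is the best of p[i]+r[k−i] over all sellable i≤k.
r[1] = 2
r[2] = max(2+2, 7+0) = 7
r[3] = max(2+7, 7+2, 6+0) = 9
r[4] = max(2+9, 7+7, 6+2, 19+0) = 19
r[5] = max(2+19, 7+9, 6+7, 19+2, 19+0) = 21
r[6] = max(2+21, 7+19, 6+9, 19+7, 19+2, 14+0) = 26
r[7] = max(2+26, 7+21, 6+19, …, 14+2, 19+0) = 28
r[8] = max(2+28, 7+26, 6+21, …, 19+2, 17+0) = 38
Maximum revenue is $38.
Now minimize piece count subject to staying optimal: for each k, pieces[k] = 1 + min over i with p[i]+r[k−i]=r[k] of pieces[k−i].
pieces[5] = 2
pieces[6] = 2
pieces[7] = 3
pieces[8] = 2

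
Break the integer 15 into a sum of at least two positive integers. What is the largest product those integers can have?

243

Let g[k] be the best product for length k (with at least one cut). For each first piece i, the rest contributes max(k−i, g[k−i]).
g[2] = 1·max(1,0) = 1·1 = 1
g[3] = max(1·2, 2·1) = 2
g[4] = max(1·3, 2·2, 3·1) = 4
g[5] = max(1·4, 2·3, 3·2, 4·1) = 6
g[6] = max(1·6, 2·4, 3·3, 4·2, 5·1) = 9
g[7] = max(1·9, 2·6, 3·4, 4·3, 5·2, 6·1) = 12
g[8] = max(1·12, 2·9, 3·6, …, 6·2, 7·1) = 18
g[9] = max(1·18, 2·12, 3·9, …, 7·2, 8·1) = 27
g[10] = max(1·27, 2·18, 3·12, …, 8·2, 9·1) = 36
g[11] = max(1·36, 2·27, 3·18, …, 9·2, 10·1) = 54
g[12] = max(1·54, 2·36, 3·27, …, 10·2, 11·1) = 81
g[13] = max(1·81, 2·54, 3·36, …, 11·2, 12·1) = 108
g[14] = max(1·108, 2·81, 3·54, …, 12·2, 13·1) = 162
g[15] = max(1·162, 2·108, 3·81, …, 13·2, 14·1) = 243
One optimal split: 3 + 3 + 3 + 3 + 3; product 3·3·3·3·3 = 243.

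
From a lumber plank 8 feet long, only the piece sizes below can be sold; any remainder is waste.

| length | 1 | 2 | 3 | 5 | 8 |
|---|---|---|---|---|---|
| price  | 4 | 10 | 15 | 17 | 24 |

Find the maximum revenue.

Let f[k] be the best obtainable value from length k. For each k, try every first piece i and keep the best of price[i] + f[k−i].
f[1] = 4
f[2] = 10
f[3] = 15
f[4] = 20  (first piece 2, then f[2]=10)
f[5] = 25  (first piece 2, then f[3]=15)
f[6] = 30  (first piece 2, then f[4]=20)
f[7] = 35  (first piece 2, then f[5]=25)
f[8] = 40  (first piece 2, then f[6]=30)
One optimal cutting: 2 + 2 + 2 + 2 → $40.

40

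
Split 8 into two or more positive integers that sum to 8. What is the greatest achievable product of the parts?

Fill f[k] for k=2..8: at each k try every first piece i and multiply by the better of (k−i) uncut or f[k−i].
f[2] = 1*max(1,0) = 1*1 = 1
f[3] = 1*max(2,1) = 1*2 = 2
f[4] = 2*max(2,1) = 2*2 = 4
f[5] = 2*max(3,2) = 2*3 = 6
f[6] = 3*max(3,2) = 3*3 = 9
f[7] = 2*max(5,6) = 2*6 = 12
f[8] = 2*max(6,9) = 2*9 = 18
One optimal split: 3 + 3 + 2; product 3*3*2 = 18.

18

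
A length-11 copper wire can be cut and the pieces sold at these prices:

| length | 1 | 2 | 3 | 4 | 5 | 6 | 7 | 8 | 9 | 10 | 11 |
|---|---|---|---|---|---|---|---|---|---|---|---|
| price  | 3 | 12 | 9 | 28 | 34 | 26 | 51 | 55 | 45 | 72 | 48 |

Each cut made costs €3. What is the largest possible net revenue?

76

Build net[k] bottom-up: net[k] = max over allowed piece i of (p[i] + net[k−i]) − 3 per cut.
net[1] = 3
net[2] = 12
net[3] = 12  (first piece 1, then net[2]=12)
net[4] = 28
net[5] = 34
net[6] = 37  (first piece 2, then net[4]=28)
net[7] = 51
net[8] = 55
net[9] = 60  (first piece 2, then net[7]=51)
net[10] = 72
net[11] = 76  (first piece 4, then net[7]=51)
One optimal plan: pieces 7 + 4 (1 cut) → €79 − €3 = €76.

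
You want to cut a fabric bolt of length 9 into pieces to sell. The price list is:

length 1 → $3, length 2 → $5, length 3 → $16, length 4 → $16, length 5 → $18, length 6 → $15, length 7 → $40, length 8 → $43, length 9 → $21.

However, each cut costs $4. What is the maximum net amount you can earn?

42

Build v[k] bottom-up: v[k] = max over allowed piece i of (p[i] + v[k−i]) − 4 per cut.
v[1] = 3
v[2] = 5
v[3] = 16
v[4] = 16
v[5] = 18
v[6] = 28  (first piece 3, then v[3]=16)
v[7] = 40
v[8] = 43
v[9] = 42  (first piece 1, then v[8]=43)
One optimal plan: pieces 8 + 1 (1 cut) → $46 − $4 = $42.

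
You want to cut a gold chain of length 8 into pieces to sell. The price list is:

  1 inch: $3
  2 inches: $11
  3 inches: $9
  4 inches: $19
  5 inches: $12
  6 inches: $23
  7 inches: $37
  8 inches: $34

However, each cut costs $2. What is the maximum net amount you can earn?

Let v[k] be the best obtainable value from length k. For each k, try every first piece i and keep the best of price[i] + v[k−i] minus the 2 cut fee when i<k.
v[1] = 3
v[2] = 11
v[3] = 12  (first piece 1, then v[2]=11)
v[4] = 20  (first piece 2, then v[2]=11)
v[5] = 21  (first piece 1, then v[4]=20)
v[6] = 29  (first piece 2, then v[4]=20)
v[7] = 37
v[8] = 38  (first piece 1, then v[7]=37)
One optimal plan: pieces 7 + 1 (1 cut) → $40 − $2 = $38.

38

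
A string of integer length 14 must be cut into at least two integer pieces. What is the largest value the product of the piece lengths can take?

Fill f[k] for k=2..14: at each k try every first piece i and multiply by the better of (k−i) uncut or f[k−i].
f[2] = 1*max(1,0) = 1*1 = 1
f[3] = max(1*2, 2*1) = 2
f[4] = max(1*3, 2*2, 3*1) = 4
f[5] = max(1*4, 2*3, 3*2, 4*1) = 6
f[6] = max(1*6, 2*4, 3*3, 4*2, 5*1) = 9
f[7] = max(1*9, 2*6, 3*4, 4*3, 5*2, 6*1) = 12
f[8] = max(1*12, 2*9, 3*6, …, 6*2, 7*1) = 18
f[9] = max(1*18, 2*12, 3*9, …, 7*2, 8*1) = 27
f[10] = max(1*27, 2*18, 3*12, …, 8*2, 9*1) = 36
f[11] = max(1*36, 2*27, 3*18, …, 9*2, 10*1) = 54
f[12] = max(1*54, 2*36, 3*27, …, 10*2, 11*1) = 81
f[13] = max(1*81, 2*54, 3*36, …, 11*2, 12*1) = 108
f[14] = max(1*108, 2*81, 3*54, …, 12*2, 13*1) = 162
One optimal split: 3 + 3 + 3 + 3 + 2; product 3*3*3*3*2 = 162.

162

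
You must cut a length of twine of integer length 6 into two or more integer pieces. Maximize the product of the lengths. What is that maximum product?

Fill g[k] for k=2..6: at each k try every first piece i and multiply by the better of (k−i) uncut or g[k−i].
g[2] = 1·max(1,0) = 1·1 = 1
g[3] = 1·max(2,1) = 1·2 = 2
g[4] = 2·max(2,1) = 2·2 = 4
g[5] = 2·max(3,2) = 2·3 = 6
g[6] = 3·max(3,2) = 3·3 = 9
One optimal split: 3 + 3; product 3·3 = 9.

9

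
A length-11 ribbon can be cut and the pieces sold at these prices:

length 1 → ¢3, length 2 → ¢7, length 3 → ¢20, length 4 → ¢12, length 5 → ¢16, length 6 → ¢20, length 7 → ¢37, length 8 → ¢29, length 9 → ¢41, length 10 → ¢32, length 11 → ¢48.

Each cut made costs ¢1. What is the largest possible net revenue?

64

Build v[k] bottom-up: v[k] = max over allowed piece i of (p[i] + v[k−i]) − 1 per cut.
v[1] = 3
v[2] = 7
v[3] = 20
v[4] = 22  (first piece 1, then v[3]=20)
v[5] = 26  (first piece 2, then v[3]=20)
v[6] = 39  (first piece 3, then v[3]=20)
v[7] = 41  (first piece 1, then v[6]=39)
v[8] = 45  (first piece 2, then v[6]=39)
v[9] = 58  (first piece 3, then v[6]=39)
v[10] = 60  (first piece 1, then v[9]=58)
v[11] = 64  (first piece 2, then v[9]=58)
One optimal plan: pieces 3 + 3 + 3 + 2 (3 cuts) → ¢67 − ¢3 = ¢64.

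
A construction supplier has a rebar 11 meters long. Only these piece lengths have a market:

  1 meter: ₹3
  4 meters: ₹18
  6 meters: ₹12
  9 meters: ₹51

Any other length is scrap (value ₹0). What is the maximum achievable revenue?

57

Let f[k] be the best obtainable value from length k. For each k, try every first piece i and keep the best of price[i] + f[k−i].
f[1] = 3
f[2] = 6  (first piece 1, then f[1]=3)
f[3] = 9  (first piece 1, then f[2]=6)
f[4] = 18
f[5] = 21  (first piece 1, then f[4]=18)
f[6] = 24  (first piece 1, then f[5]=21)
f[7] = 27  (first piece 1, then f[6]=24)
f[8] = 36  (first piece 4, then f[4]=18)
f[9] = 51
f[10] = 54  (first piece 1, then f[9]=51)
f[11] = 57  (first piece 1, then f[10]=54)
One optimal cutting: 9 + 1 + 1 → ₹57.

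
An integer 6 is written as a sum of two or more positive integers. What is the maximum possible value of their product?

Define g[k] = max over 1≤i<k of i · max(k−i, g[k−i]); the inner max lets the remainder stay uncut if that's better.
g[2] = 1*max(1,0) = 1*1 = 1
g[3] = 1*max(2,1) = 1*2 = 2
g[4] = 2*max(2,1) = 2*2 = 4
g[5] = 2*max(3,2) = 2*3 = 6
g[6] = 3*max(3,2) = 3*3 = 9
One optimal split: 3 + 3; product 3*3 = 9.

9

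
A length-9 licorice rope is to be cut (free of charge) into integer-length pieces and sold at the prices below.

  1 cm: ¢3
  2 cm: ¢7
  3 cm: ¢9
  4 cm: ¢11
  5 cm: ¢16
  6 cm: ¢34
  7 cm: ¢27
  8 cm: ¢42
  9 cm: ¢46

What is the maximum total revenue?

46

Build R[k] bottom-up: R[k] = max over allowed piece i of (p[i] + R[k−i]).
R[1] = 3
R[2] = max(3+3, 7+0) = 7
R[3] = max(3+7, 7+3, 9+0) = 10
R[4] = max(3+10, 7+7, 9+3, 11+0) = 14
R[5] = max(3+14, 7+10, 9+7, 11+3, 16+0) = 17
R[6] = max(3+17, 7+14, 9+10, 11+7, 16+3, 34+0) = 34
R[7] = max(3+34, 7+17, 9+14, …, 34+3, 27+0) = 37
R[8] = max(3+37, 7+34, 9+17, …, 27+3, 42+0) = 42
R[9] = max(3+42, 7+37, 9+34, …, 42+3, 46+0) = 46
Best is to sell the whole 9-cm piece uncut for ¢46.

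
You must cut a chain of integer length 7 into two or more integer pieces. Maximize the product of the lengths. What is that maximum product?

12

Fill P[k] for k=2..7: at each k try every first piece i and multiply by the better of (k−i) uncut or P[k−i].
P[2] = 1×max(1,0) = 1×1 = 1
P[3] = 1×max(2,1) = 1×2 = 2
P[4] = 2×max(2,1) = 2×2 = 4
P[5] = 2×max(3,2) = 2×3 = 6
P[6] = 3×max(3,2) = 3×3 = 9
P[7] = 2×max(5,6) = 2×6 = 12
One optimal split: 3 + 2 + 2; product 3×2×2 = 12.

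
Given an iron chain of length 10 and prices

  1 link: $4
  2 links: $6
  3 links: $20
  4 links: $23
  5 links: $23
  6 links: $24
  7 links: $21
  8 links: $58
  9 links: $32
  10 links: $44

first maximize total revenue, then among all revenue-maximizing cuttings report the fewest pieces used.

Consider every possible first cut. r[k] is the best of p[i]+r[k−i] over all sellable i≤k.
r[1] = 4
r[2] = 8  (first piece 1, then r[1]=4)
r[3] = 20
r[4] = 24  (first piece 1, then r[3]=20)
r[5] = 28  (first piece 1, then r[4]=24)
r[6] = 40  (first piece 3, then r[3]=20)
r[7] = 44  (first piece 1, then r[6]=40)
r[8] = 58
r[9] = 62  (first piece 1, then r[8]=58)
r[10] = 66  (first piece 1, then r[9]=62)
Maximum revenue is $66.
Now minimize piece count subject to staying optimal: for each k, pieces[k] = 1 + min over i with p[i]+r[k−i]=r[k] of pieces[k−i].
pieces[7] = 3
pieces[8] = 1
pieces[9] = 2
pieces[10] = 3

3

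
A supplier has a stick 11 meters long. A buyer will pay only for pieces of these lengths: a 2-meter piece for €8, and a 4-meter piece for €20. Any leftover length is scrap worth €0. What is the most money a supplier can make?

Let r[k] be the best obtainable value from length k. For each k, try every first piece i and keep the best of price[i] + r[k−i].
r[1] = 0
r[2] = 8
r[3] = 8
r[4] = 20
r[5] = 20
r[6] = 28  (first piece 2, then r[4]=20)
r[7] = 28
r[8] = 40  (first piece 4, then r[4]=20)
r[9] = 40
r[10] = 48  (first piece 2, then r[8]=40)
r[11] = 48
One optimal cutting: pieces 4 + 4 + 2 with 1 meter of scrap → €48.

48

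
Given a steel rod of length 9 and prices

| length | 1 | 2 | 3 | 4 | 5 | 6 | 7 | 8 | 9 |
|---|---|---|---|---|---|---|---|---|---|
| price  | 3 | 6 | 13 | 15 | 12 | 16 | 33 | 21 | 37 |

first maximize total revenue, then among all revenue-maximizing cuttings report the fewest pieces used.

2

Let r[k] be the best obtainable value from length k. For each k, try every first piece i and keep the best of price[i] + r[k−i].
r[1] = 3
r[2] = max(3+3, 6+0) = 6
r[3] = max(3+6, 6+3, 13+0) = 13
r[4] = max(3+13, 6+6, 13+3, 15+0) = 16
r[5] = max(3+16, 6+13, 13+6, 15+3, 12+0) = 19
r[6] = max(3+19, 6+16, 13+13, 15+6, 12+3, 16+0) = 26
r[7] = max(3+26, 6+19, 13+16, …, 16+3, 33+0) = 33
r[8] = max(3+33, 6+26, 13+19, …, 33+3, 21+0) = 36
r[9] = max(3+36, 6+33, 13+26, …, 21+3, 37+0) = 39
Maximum revenue is $39.
Now minimize piece count subject to staying optimal: for each k, pieces[k] = 1 + min over i with p[i]+r[k−i]=r[k] of pieces[k−i].
pieces[6] = 2
pieces[7] = 1
pieces[8] = 2
pieces[9] = 2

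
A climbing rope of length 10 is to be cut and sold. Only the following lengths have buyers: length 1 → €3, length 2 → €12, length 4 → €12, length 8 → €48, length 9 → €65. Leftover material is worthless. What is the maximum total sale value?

68

Let f[k] be the best obtainable value from length k. For each k, try every first piece i and keep the best of price[i] + f[k−i].
f[1] = 3
f[2] = max(3+3, 12+0) = 12
f[3] = max(3+12, 12+3) = 15
f[4] = max(3+15, 12+12, 12+0) = 24
f[5] = max(3+24, 12+15, 12+3) = 27
f[6] = max(3+27, 12+24, 12+12) = 36
f[7] = max(3+36, 12+27, 12+15) = 39
f[8] = max(3+39, 12+36, 12+24, 48+0) = 48
f[9] = max(3+48, 12+39, 12+27, 48+3, 65+0) = 65
f[10] = max(3+65, 12+48, 12+36, 48+12, 65+3) = 68
One optimal cutting: 9 + 1 → €68.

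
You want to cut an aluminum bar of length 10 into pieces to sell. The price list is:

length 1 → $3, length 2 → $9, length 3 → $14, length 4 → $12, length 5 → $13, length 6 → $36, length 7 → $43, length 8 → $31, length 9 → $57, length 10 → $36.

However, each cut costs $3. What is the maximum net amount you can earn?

57

Consider every possible first cut. v[k] is the best of p[i]+v[k−i] over all sellable i≤k, charging 3 whenever i<k.
v[1] = 3
v[2] = 9
v[3] = 14
v[4] = 15  (first piece 2, then v[2]=9)
v[5] = 20  (first piece 2, then v[3]=14)
v[6] = 36
v[7] = 43
v[8] = 43  (first piece 1, then v[7]=43)
v[9] = 57
v[10] = 57  (first piece 1, then v[9]=57)
One optimal plan: pieces 9 + 1 (1 cut) → $60 − $3 = $57.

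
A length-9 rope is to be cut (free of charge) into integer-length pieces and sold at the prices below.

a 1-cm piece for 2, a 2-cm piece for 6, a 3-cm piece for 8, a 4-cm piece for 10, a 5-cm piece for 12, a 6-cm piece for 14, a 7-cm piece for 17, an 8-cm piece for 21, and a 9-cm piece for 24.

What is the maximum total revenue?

Consider every possible first cut. v[k] is the best of p[i]+v[k−i] over all sellable i≤k.
v[1] = 2
v[2] = max(2+2, 6+0) = 6
v[3] = max(2+6, 6+2, 8+0) = 8
v[4] = max(2+8, 6+6, 8+2, 10+0) = 12
v[5] = max(2+12, 6+8, 8+6, 10+2, 12+0) = 14
v[6] = max(2+14, 6+12, 8+8, 10+6, 12+2, 14+0) = 18
v[7] = max(2+18, 6+14, 8+12, …, 14+2, 17+0) = 20
v[8] = max(2+20, 6+18, 8+14, …, 17+2, 21+0) = 24
v[9] = max(2+24, 6+20, 8+18, …, 21+2, 24+0) = 26
One optimal cutting: 2 + 2 + 2 + 2 + 1 → 6 + 6 + 6 + 6 + 2 = 26.

26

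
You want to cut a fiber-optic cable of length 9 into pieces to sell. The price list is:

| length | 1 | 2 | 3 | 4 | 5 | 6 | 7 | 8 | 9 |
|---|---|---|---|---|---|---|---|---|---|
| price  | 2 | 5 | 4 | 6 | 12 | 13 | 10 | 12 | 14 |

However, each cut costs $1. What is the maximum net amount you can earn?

Consider every possible first cut. r[k] is the best of p[i]+r[k−i] over all sellable i≤k, charging 1 whenever i<k.
r[1] = 2
r[2] = max(2+2-1, 5+0) = 5
r[3] = max(2+5-1, 5+2-1, 4+0) = 6
r[4] = max(2+6-1, 5+5-1, 4+2-1, 6+0) = 9
r[5] = max(2+9-1, 5+6-1, 4+5-1, 6+2-1, 12+0) = 12
r[6] = max(2+12-1, 5+9-1, 4+6-1, 6+5-1, 12+2-1, 13+0) = 13
r[7] = max(2+13-1, 5+12-1, 4+9-1, …, 13+2-1, 10+0) = 16
r[8] = max(2+16-1, 5+13-1, 4+12-1, …, 10+2-1, 12+0) = 17
r[9] = max(2+17-1, 5+16-1, 4+13-1, …, 12+2-1, 14+0) = 20
One optimal plan: pieces 5 + 2 + 2 (2 cuts) → $22 − $2 = $20.

20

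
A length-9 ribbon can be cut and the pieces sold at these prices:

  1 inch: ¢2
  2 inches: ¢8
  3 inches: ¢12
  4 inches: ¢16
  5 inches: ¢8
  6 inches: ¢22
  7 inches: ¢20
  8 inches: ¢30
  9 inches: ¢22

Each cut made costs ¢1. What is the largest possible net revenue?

34

Consider every possible first cut. r[k] is the best of p[i]+r[k−i] over all sellable i≤k, charging 1 whenever i<k.
r[1] = 2
r[2] = 8
r[3] = 12
r[4] = 16
r[5] = 19  (first piece 2, then r[3]=12)
r[6] = 23  (first piece 2, then r[4]=16)
r[7] = 27  (first piece 3, then r[4]=16)
r[8] = 31  (first piece 4, then r[4]=16)
r[9] = 34  (first piece 2, then r[7]=27)
One optimal plan: pieces 4 + 3 + 2 (2 cuts) → ¢36 − ¢2 = ¢34.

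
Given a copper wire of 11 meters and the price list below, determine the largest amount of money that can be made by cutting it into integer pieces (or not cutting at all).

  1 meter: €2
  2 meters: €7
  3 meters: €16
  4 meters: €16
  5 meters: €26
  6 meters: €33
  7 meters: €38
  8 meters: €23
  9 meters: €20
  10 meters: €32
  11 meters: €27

Let best[k] be the best obtainable value from length k. For each k, try every first piece i and keep the best of price[i] + best[k−i].
best[1] = 2
best[2] = 7
best[3] = 16
best[4] = 18  (first piece 1, then best[3]=16)
best[5] = 26
best[6] = 33
best[7] = 38
best[8] = 42  (first piece 3, then best[5]=26)
best[9] = 49  (first piece 3, then best[6]=33)
best[10] = 54  (first piece 3, then best[7]=38)
best[11] = 59  (first piece 5, then best[6]=33)
One optimal cutting: 6 + 5 → €33 + €26 = €59.

59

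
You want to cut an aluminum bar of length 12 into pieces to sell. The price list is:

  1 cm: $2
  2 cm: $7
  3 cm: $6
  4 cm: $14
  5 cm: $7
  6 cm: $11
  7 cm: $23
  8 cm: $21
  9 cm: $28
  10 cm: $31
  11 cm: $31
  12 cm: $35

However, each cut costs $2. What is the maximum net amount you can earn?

Let v[k] be the best obtainable value from length k. For each k, try every first piece i and keep the best of price[i] + v[k−i] minus the 2 cut fee when i<k.
v[1] = 2
v[2] = max(2+2-2, 7+0) = 7
v[3] = max(2+7-2, 7+2-2, 6+0) = 7
v[4] = max(2+7-2, 7+7-2, 6+2-2, 14+0) = 14
v[5] = max(2+14-2, 7+7-2, 6+7-2, 14+2-2, 7+0) = 14
v[6] = max(2+14-2, 7+14-2, 6+7-2, 14+7-2, 7+2-2, 11+0) = 19
v[7] = max(2+19-2, 7+14-2, 6+14-2, …, 11+2-2, 23+0) = 23
v[8] = max(2+23-2, 7+19-2, 6+14-2, …, 23+2-2, 21+0) = 26
v[9] = max(2+26-2, 7+23-2, 6+19-2, …, 21+2-2, 28+0) = 28
v[10] = max(2+28-2, 7+26-2, 6+23-2, …, 28+2-2, 31+0) = 31
v[11] = max(2+31-2, 7+28-2, 6+26-2, …, 31+2-2, 31+0) = 35
v[12] = max(2+35-2, 7+31-2, 6+28-2, …, 31+2-2, 35+0) = 38
One optimal plan: pieces 4 + 4 + 4 (2 cuts) → $42 − $4 = $38.

38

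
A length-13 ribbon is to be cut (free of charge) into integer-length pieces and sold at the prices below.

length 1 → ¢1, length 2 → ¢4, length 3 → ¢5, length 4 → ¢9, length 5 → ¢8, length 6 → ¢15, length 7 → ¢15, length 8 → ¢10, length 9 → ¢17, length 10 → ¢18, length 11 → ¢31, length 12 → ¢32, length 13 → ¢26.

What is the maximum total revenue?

Let v[k] be the best obtainable value from length k. For each k, try every first piece i and keep the best of price[i] + v[k−i].
v[1] = 1
v[2] = 4
v[3] = 5  (first piece 1, then v[2]=4)
v[4] = 9
v[5] = 10  (first piece 1, then v[4]=9)
v[6] = 15
v[7] = 16  (first piece 1, then v[6]=15)
v[8] = 19  (first piece 2, then v[6]=15)
v[9] = 20  (first piece 1, then v[8]=19)
v[10] = 24  (first piece 4, then v[6]=15)
v[11] = 31
v[12] = 32  (first piece 1, then v[11]=31)
v[13] = 35  (first piece 2, then v[11]=31)
One optimal cutting: 11 + 2 → ¢31 + ¢4 = ¢35.

35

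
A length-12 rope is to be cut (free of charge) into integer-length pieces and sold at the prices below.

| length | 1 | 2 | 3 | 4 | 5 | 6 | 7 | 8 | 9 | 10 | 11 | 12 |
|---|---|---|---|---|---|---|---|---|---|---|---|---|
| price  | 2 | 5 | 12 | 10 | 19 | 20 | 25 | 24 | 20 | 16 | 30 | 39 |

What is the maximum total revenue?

48

Let r[k] be the best obtainable value from length k. For each k, try every first piece i and keep the best of price[i] + r[k−i].
r[1] = 2
r[2] = 5
r[3] = 12
r[4] = 14  (first piece 1, then r[3]=12)
r[5] = 19
r[6] = 24  (first piece 3, then r[3]=12)
r[7] = 26  (first piece 1, then r[6]=24)
r[8] = 31  (first piece 3, then r[5]=19)
r[9] = 36  (first piece 3, then r[6]=24)
r[10] = 38  (first piece 1, then r[9]=36)
r[11] = 43  (first piece 3, then r[8]=31)
r[12] = 48  (first piece 3, then r[9]=36)
One optimal cutting: 3 + 3 + 3 + 3 → $12 + $12 + $12 + $12 = $48.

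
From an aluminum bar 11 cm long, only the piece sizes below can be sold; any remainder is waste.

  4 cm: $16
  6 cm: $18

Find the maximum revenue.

Let f[k] be the best obtainable value from length k. For each k, try every first piece i and keep the best of price[i] + f[k−i].
f[1] = 0
f[2] = 0
f[3] = 0
f[4] = 16
f[5] = 16
f[6] = 18
f[7] = 18
f[8] = 32  (first piece 4, then f[4]=16)
f[9] = 32
f[10] = 34  (first piece 4, then f[6]=18)
f[11] = 34
One optimal cutting: pieces 6 + 4 with 1 cm of scrap → $34.

34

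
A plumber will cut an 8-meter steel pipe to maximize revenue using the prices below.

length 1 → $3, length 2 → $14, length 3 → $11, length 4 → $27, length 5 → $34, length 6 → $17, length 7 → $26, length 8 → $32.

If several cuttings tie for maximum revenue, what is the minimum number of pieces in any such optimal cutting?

4

Consider every possible first cut. r[k] is the best of p[i]+r[k−i] over all sellable i≤k.
r[1] = 3
r[2] = 14
r[3] = 17  (first piece 1, then r[2]=14)
r[4] = 28  (first piece 2, then r[2]=14)
r[5] = 34
r[6] = 42  (first piece 2, then r[4]=28)
r[7] = 48  (first piece 2, then r[5]=34)
r[8] = 56  (first piece 2, then r[6]=42)
Maximum revenue is $56.
Now minimize piece count subject to staying optimal: for each k, pieces[k] = 1 + min over i with p[i]+r[k−i]=r[k] of pieces[k−i].
pieces[5] = 1
pieces[6] = 3
pieces[7] = 2
pieces[8] = 4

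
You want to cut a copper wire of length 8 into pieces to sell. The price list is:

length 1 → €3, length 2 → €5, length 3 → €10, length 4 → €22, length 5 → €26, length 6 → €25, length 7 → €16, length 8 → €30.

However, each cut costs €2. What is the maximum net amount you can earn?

42

Consider every possible first cut. r[k] is the best of p[i]+r[k−i] over all sellable i≤k, charging 2 whenever i<k.
r[1] = 3
r[2] = max(3+3-2, 5+0) = 5
r[3] = max(3+5-2, 5+3-2, 10+0) = 10
r[4] = max(3+10-2, 5+5-2, 10+3-2, 22+0) = 22
r[5] = max(3+22-2, 5+10-2, 10+5-2, 22+3-2, 26+0) = 26
r[6] = max(3+26-2, 5+22-2, 10+10-2, 22+5-2, 26+3-2, 25+0) = 27
r[7] = max(3+27-2, 5+26-2, 10+22-2, …, 25+3-2, 16+0) = 30
r[8] = max(3+30-2, 5+27-2, 10+26-2, …, 16+3-2, 30+0) = 42
One optimal plan: pieces 4 + 4 (1 cut) → €44 − €2 = €42.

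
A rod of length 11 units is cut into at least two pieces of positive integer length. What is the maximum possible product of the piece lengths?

54

Define prod[k] = max over 1≤i<k of i · max(k−i, prod[k−i]); the inner max lets the remainder stay uncut if that's better.
prod[2] = 1·max(1,0) = 1·1 = 1
prod[3] = 1·max(2,1) = 1·2 = 2
prod[4] = 2·max(2,1) = 2·2 = 4
prod[5] = 2·max(3,2) = 2·3 = 6
prod[6] = 3·max(3,2) = 3·3 = 9
prod[7] = 2·max(5,6) = 2·6 = 12
prod[8] = 2·max(6,9) = 2·9 = 18
prod[9] = 3·max(6,9) = 3·9 = 27
prod[10] = 2·max(8,18) = 2·18 = 36
prod[11] = 2·max(9,27) = 2·27 = 54
One optimal split: 3 + 3 + 3 + 2; product 3·3·3·2 = 54.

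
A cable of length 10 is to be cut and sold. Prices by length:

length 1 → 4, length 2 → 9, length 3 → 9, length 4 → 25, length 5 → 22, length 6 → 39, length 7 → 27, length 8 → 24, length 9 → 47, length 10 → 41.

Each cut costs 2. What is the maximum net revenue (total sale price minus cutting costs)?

Consider every possible first cut. r[k] is the best of p[i]+r[k−i] over all sellable i≤k, charging 2 whenever i<k.
r[1] = 4
r[2] = max(4+4-2, 9+0) = 9
r[3] = max(4+9-2, 9+4-2, 9+0) = 11
r[4] = max(4+11-2, 9+9-2, 9+4-2, 25+0) = 25
r[5] = max(4+25-2, 9+11-2, 9+9-2, 25+4-2, 22+0) = 27
r[6] = max(4+27-2, 9+25-2, 9+11-2, 25+9-2, 22+4-2, 39+0) = 39
r[7] = max(4+39-2, 9+27-2, 9+25-2, …, 39+4-2, 27+0) = 41
r[8] = max(4+41-2, 9+39-2, 9+27-2, …, 27+4-2, 24+0) = 48
r[9] = max(4+48-2, 9+41-2, 9+39-2, …, 24+4-2, 47+0) = 50
r[10] = max(4+50-2, 9+48-2, 9+41-2, …, 47+4-2, 41+0) = 62
One optimal plan: pieces 6 + 4 (1 cut) → 64 − 2 = 62.

62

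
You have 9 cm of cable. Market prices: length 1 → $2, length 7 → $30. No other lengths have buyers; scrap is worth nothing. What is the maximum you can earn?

34

Consider every possible first cut. f[k] is the best of p[i]+f[k−i] over all sellable i≤k.
f[1] = 2
f[2] = 4  (first piece 1, then f[1]=2)
f[3] = 6  (first piece 1, then f[2]=4)
f[4] = 8  (first piece 1, then f[3]=6)
f[5] = 10  (first piece 1, then f[4]=8)
f[6] = 12  (first piece 1, then f[5]=10)
f[7] = max(2+12, 30+0) = 30
f[8] = max(2+30, 30+2) = 32
f[9] = max(2+32, 30+4) = 34
One optimal cutting: 7 + 1 + 1 → $34.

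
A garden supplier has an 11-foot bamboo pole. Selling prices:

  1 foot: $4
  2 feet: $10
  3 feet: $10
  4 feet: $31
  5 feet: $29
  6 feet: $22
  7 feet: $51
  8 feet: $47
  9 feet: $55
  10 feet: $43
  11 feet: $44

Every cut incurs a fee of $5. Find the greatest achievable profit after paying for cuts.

77

Build net[k] bottom-up: net[k] = max over allowed piece i of (p[i] + net[k−i]) − 5 per cut.
net[1] = 4
net[2] = 10
net[3] = 10
net[4] = 31
net[5] = 30  (first piece 1, then net[4]=31)
net[6] = 36  (first piece 2, then net[4]=31)
net[7] = 51
net[8] = 57  (first piece 4, then net[4]=31)
net[9] = 56  (first piece 1, then net[8]=57)
net[10] = 62  (first piece 2, then net[8]=57)
net[11] = 77  (first piece 4, then net[7]=51)
One optimal plan: pieces 7 + 4 (1 cut) → $82 − $5 = $77.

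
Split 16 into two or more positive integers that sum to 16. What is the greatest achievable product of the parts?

324

Fill prod[k] for k=2..16: at each k try every first piece i and multiply by the better of (k−i) uncut or prod[k−i].
Small cases: prod[2]=1, prod[3]=2, prod[4]=4, prod[5]=6, prod[6]=9, prod[7]=12, prod[8]=18, prod[9]=27, prod[10]=36, prod[11]=54.
prod[12] = 3·max(9,27) = 3·27 = 81
prod[13] = 2·max(11,54) = 2·54 = 108
prod[14] = 2·max(12,81) = 2·81 = 162
prod[15] = 3·max(12,81) = 3·81 = 243
prod[16] = 2·max(14,162) = 2·162 = 324
One optimal split: 3 + 3 + 3 + 3 + 2 + 2; product 3·3·3·3·2·2 = 324.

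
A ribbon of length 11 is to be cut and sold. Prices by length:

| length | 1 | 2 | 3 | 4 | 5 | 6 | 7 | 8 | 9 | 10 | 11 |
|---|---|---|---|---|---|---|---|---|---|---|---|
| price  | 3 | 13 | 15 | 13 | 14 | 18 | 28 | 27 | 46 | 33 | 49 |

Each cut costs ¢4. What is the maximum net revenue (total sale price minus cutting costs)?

Build v[k] bottom-up: v[k] = max over allowed piece i of (p[i] + v[k−i]) − 4 per cut.
v[1] = 3
v[2] = max(3+3-4, 13+0) = 13
v[3] = max(3+13-4, 13+3-4, 15+0) = 15
v[4] = max(3+15-4, 13+13-4, 15+3-4, 13+0) = 22
v[5] = max(3+22-4, 13+15-4, 15+13-4, 13+3-4, 14+0) = 24
v[6] = max(3+24-4, 13+22-4, 15+15-4, 13+13-4, 14+3-4, 18+0) = 31
v[7] = max(3+31-4, 13+24-4, 15+22-4, …, 18+3-4, 28+0) = 33
v[8] = max(3+33-4, 13+31-4, 15+24-4, …, 28+3-4, 27+0) = 40
v[9] = max(3+40-4, 13+33-4, 15+31-4, …, 27+3-4, 46+0) = 46
v[10] = max(3+46-4, 13+40-4, 15+33-4, …, 46+3-4, 33+0) = 49
v[11] = max(3+49-4, 13+46-4, 15+40-4, …, 33+3-4, 49+0) = 55
One optimal plan: pieces 9 + 2 (1 cut) → ¢59 − ¢4 = ¢55.

55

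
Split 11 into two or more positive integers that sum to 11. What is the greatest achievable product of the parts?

Define P[k] = max over 1≤i<k of i · max(k−i, P[k−i]); the inner max lets the remainder stay uncut if that's better.
P[2] = 1×max(1,0) = 1×1 = 1
P[3] = 1×max(2,1) = 1×2 = 2
P[4] = 2×max(2,1) = 2×2 = 4
P[5] = 2×max(3,2) = 2×3 = 6
P[6] = 3×max(3,2) = 3×3 = 9
P[7] = 2×max(5,6) = 2×6 = 12
P[8] = 2×max(6,9) = 2×9 = 18
P[9] = 3×max(6,9) = 3×9 = 27
P[10] = 2×max(8,18) = 2×18 = 36
P[11] = 2×max(9,27) = 2×27 = 54
One optimal split: 3 + 3 + 3 + 2; product 3×3×3×2 = 54.

54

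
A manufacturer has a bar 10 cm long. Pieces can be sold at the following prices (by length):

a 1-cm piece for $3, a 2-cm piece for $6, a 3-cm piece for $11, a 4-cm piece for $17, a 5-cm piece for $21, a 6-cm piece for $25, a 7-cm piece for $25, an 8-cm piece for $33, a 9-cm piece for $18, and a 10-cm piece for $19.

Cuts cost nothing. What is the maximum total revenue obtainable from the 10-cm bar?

Consider every possible first cut. best[k] is the best of p[i]+best[k−i] over all sellable i≤k.
best[1] = 3
best[2] = 6  (first piece 1, then best[1]=3)
best[3] = 11
best[4] = 17
best[5] = 21
best[6] = 25
best[7] = 28  (first piece 1, then best[6]=25)
best[8] = 34  (first piece 4, then best[4]=17)
best[9] = 38  (first piece 4, then best[5]=21)
best[10] = 42  (first piece 4, then best[6]=25)
One optimal cutting: 6 + 4 → $25 + $17 = $42.

42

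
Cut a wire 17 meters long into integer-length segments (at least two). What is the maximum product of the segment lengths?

486

Let prod[k] be the best product for length k (with at least one cut). For each first piece i, the rest contributes max(k−i, prod[k−i]).
Small cases: prod[2]=1, prod[3]=2, prod[4]=4, prod[5]=6, prod[6]=9, prod[7]=12, prod[8]=18, prod[9]=27, prod[10]=36.
prod[11] = max(1*36, 2*27, 3*18, …, 9*2, 10*1) = 54
prod[12] = max(1*54, 2*36, 3*27, …, 10*2, 11*1) = 81
prod[13] = max(1*81, 2*54, 3*36, …, 11*2, 12*1) = 108
prod[14] = max(1*108, 2*81, 3*54, …, 12*2, 13*1) = 162
prod[15] = max(1*162, 2*108, 3*81, …, 13*2, 14*1) = 243
prod[16] = max(1*243, 2*162, 3*108, …, 14*2, 15*1) = 324
prod[17] = max(1*324, 2*243, 3*162, …, 15*2, 16*1) = 486
One optimal split: 3 + 3 + 3 + 3 + 3 + 2; product 3*3*3*3*3*2 = 486.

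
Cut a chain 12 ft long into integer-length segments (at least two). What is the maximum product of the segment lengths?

Fill g[k] for k=2..12: at each k try every first piece i and multiply by the better of (k−i) uncut or g[k−i].
g[2] = 1·max(1,0) = 1·1 = 1
g[3] = 1·max(2,1) = 1·2 = 2
g[4] = 2·max(2,1) = 2·2 = 4
g[5] = 2·max(3,2) = 2·3 = 6
g[6] = 3·max(3,2) = 3·3 = 9
g[7] = 2·max(5,6) = 2·6 = 12
g[8] = 2·max(6,9) = 2·9 = 18
g[9] = 3·max(6,9) = 3·9 = 27
g[10] = 2·max(8,18) = 2·18 = 36
g[11] = 2·max(9,27) = 2·27 = 54
g[12] = 3·max(9,27) = 3·27 = 81
One optimal split: 3 + 3 + 3 + 3; product 3·3·3·3 = 81.

81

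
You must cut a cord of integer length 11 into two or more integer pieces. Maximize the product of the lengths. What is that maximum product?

54

Define g[k] = max over 1≤i<k of i · max(k−i, g[k−i]); the inner max lets the remainder stay uncut if that's better.
g[2] = 1·max(1,0) = 1·1 = 1
g[3] = 1·max(2,1) = 1·2 = 2
g[4] = 2·max(2,1) = 2·2 = 4
g[5] = 2·max(3,2) = 2·3 = 6
g[6] = 3·max(3,2) = 3·3 = 9
g[7] = 2·max(5,6) = 2·6 = 12
g[8] = 2·max(6,9) = 2·9 = 18
g[9] = 3·max(6,9) = 3·9 = 27
g[10] = 2·max(8,18) = 2·18 = 36
g[11] = 2·max(9,27) = 2·27 = 54
One optimal split: 3 + 3 + 3 + 2; product 3·3·3·2 = 54.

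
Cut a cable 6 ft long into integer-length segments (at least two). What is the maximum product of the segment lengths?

Let f[k] be the best product for length k (with at least one cut). For each first piece i, the rest contributes max(k−i, f[k−i]).
f[2] = 1*max(1,0) = 1*1 = 1
f[3] = max(1*2, 2*1) = 2
f[4] = max(1*3, 2*2, 3*1) = 4
f[5] = max(1*4, 2*3, 3*2, 4*1) = 6
f[6] = max(1*6, 2*4, 3*3, 4*2, 5*1) = 9
One optimal split: 3 + 3; product 3*3 = 9.

9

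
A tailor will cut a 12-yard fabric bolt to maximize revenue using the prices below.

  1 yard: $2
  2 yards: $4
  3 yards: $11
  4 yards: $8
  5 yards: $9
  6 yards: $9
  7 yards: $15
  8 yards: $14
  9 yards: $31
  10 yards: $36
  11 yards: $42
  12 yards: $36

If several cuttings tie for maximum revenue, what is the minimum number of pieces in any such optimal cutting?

2

Consider every possible first cut. r[k] is the best of p[i]+r[k−i] over all sellable i≤k.
r[1] = 2
r[2] = 4  (first piece 1, then r[1]=2)
r[3] = 11
r[4] = 13  (first piece 1, then r[3]=11)
r[5] = 15  (first piece 1, then r[4]=13)
r[6] = 22  (first piece 3, then r[3]=11)
r[7] = 24  (first piece 1, then r[6]=22)
r[8] = 26  (first piece 1, then r[7]=24)
r[9] = 33  (first piece 3, then r[6]=22)
r[10] = 36
r[11] = 42
r[12] = 44  (first piece 1, then r[11]=42)
Maximum revenue is $44.
Now minimize piece count subject to staying optimal: for each k, pieces[k] = 1 + min over i with p[i]+r[k−i]=r[k] of pieces[k−i].
pieces[9] = 3
pieces[10] = 1
pieces[11] = 1
pieces[12] = 2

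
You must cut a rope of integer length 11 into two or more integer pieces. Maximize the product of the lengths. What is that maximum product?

54

Define f[k] = max over 1≤i<k of i · max(k−i, f[k−i]); the inner max lets the remainder stay uncut if that's better.
Small cases: f[2]=1, f[3]=2, f[4]=4, f[5]=6.
f[6] = 3*max(3,2) = 3*3 = 9
f[7] = 2*max(5,6) = 2*6 = 12
f[8] = 2*max(6,9) = 2*9 = 18
f[9] = 3*max(6,9) = 3*9 = 27
f[10] = 2*max(8,18) = 2*18 = 36
f[11] = 2*max(9,27) = 2*27 = 54
One optimal split: 3 + 3 + 3 + 2; product 3*3*3*2 = 54.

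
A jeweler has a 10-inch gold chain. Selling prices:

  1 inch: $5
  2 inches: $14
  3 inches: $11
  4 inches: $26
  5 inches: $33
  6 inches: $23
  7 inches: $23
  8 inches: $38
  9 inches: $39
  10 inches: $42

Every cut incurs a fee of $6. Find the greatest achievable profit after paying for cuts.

Let net[k] be the best obtainable value from length k. For each k, try every first piece i and keep the best of price[i] + net[k−i] minus the 6 cut fee when i<k.
net[1] = 5
net[2] = 14
net[3] = 13  (first piece 1, then net[2]=14)
net[4] = 26
net[5] = 33
net[6] = 34  (first piece 2, then net[4]=26)
net[7] = 41  (first piece 2, then net[5]=33)
net[8] = 46  (first piece 4, then net[4]=26)
net[9] = 53  (first piece 4, then net[5]=33)
net[10] = 60  (first piece 5, then net[5]=33)
One optimal plan: pieces 5 + 5 (1 cut) → $66 − $6 = $60.

60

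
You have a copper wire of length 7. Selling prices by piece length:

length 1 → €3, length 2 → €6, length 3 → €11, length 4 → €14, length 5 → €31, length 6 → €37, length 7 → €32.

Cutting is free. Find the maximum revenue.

Consider every possible first cut. best[k] is the best of p[i]+best[k−i] over all sellable i≤k.
best[1] = 3
best[2] = max(3+3, 6+0) = 6
best[3] = max(3+6, 6+3, 11+0) = 11
best[4] = max(3+11, 6+6, 11+3, 14+0) = 14
best[5] = max(3+14, 6+11, 11+6, 14+3, 31+0) = 31
best[6] = max(3+31, 6+14, 11+11, 14+6, 31+3, 37+0) = 37
best[7] = max(3+37, 6+31, 11+14, …, 37+3, 32+0) = 40
One optimal cutting: 6 + 1 → €37 + €3 = €40.

40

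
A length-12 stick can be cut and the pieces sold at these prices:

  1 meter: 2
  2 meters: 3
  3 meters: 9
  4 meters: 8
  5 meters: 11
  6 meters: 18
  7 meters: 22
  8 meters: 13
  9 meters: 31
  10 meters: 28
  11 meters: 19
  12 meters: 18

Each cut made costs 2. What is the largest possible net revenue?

Build net[k] bottom-up: net[k] = max over allowed piece i of (p[i] + net[k−i]) − 2 per cut.
net[1] = 2
net[2] = 3
net[3] = 9
net[4] = 9  (first piece 1, then net[3]=9)
net[5] = 11
net[6] = 18
net[7] = 22
net[8] = 22  (first piece 1, then net[7]=22)
net[9] = 31
net[10] = 31  (first piece 1, then net[9]=31)
net[11] = 32  (first piece 2, then net[9]=31)
net[12] = 38  (first piece 3, then net[9]=31)
One optimal plan: pieces 9 + 3 (1 cut) → 40 − 2 = 38.

38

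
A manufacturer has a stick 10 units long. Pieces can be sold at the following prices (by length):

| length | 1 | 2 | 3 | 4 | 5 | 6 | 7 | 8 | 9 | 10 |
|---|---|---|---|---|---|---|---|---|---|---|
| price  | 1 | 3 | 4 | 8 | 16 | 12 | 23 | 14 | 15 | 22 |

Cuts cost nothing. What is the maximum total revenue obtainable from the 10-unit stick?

32

Build r[k] bottom-up: r[k] = max over allowed piece i of (p[i] + r[k−i]).
r[1] = 1
r[2] = 3
r[3] = 4  (first piece 1, then r[2]=3)
r[4] = 8
r[5] = 16
r[6] = 17  (first piece 1, then r[5]=16)
r[7] = 23
r[8] = 24  (first piece 1, then r[7]=23)
r[9] = 26  (first piece 2, then r[7]=23)
r[10] = 32  (first piece 5, then r[5]=16)
One optimal cutting: 5 + 5 → $16 + $16 = $32.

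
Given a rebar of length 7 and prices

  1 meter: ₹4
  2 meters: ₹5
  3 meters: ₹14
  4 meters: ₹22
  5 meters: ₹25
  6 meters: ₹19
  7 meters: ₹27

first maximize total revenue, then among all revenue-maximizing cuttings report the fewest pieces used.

Let r[k] be the best obtainable value from length k. For each k, try every first piece i and keep the best of price[i] + r[k−i].
r[1] = 4
r[2] = 8  (first piece 1, then r[1]=4)
r[3] = 14
r[4] = 22
r[5] = 26  (first piece 1, then r[4]=22)
r[6] = 30  (first piece 1, then r[5]=26)
r[7] = 36  (first piece 3, then r[4]=22)
Maximum revenue is ₹36.
Now minimize piece count subject to staying optimal: for each k, pieces[k] = 1 + min over i with p[i]+r[k−i]=r[k] of pieces[k−i].
pieces[4] = 1
pieces[5] = 2
pieces[6] = 3
pieces[7] = 2

2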